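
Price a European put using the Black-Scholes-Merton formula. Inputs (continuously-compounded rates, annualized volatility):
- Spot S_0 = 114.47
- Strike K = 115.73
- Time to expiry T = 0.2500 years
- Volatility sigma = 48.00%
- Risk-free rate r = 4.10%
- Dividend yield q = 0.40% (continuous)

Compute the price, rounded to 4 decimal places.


Answer: Price = 11.0296

Derivation:
d1 = (ln(S/K) + (r - q + 0.5*sigma^2) * T) / (sigma * sqrt(T)) = 0.11292870
d2 = d1 - sigma * sqrt(T) = -0.12707130
exp(-rT) = 0.98980235; exp(-qT) = 0.99900050
P = K * exp(-rT) * N(-d2) - S_0 * exp(-qT) * N(-d1)
N(-d1) = 0.45504354; N(-d2) = 0.55055802
P = 115.7300 * 0.98980235 * 0.55055802 - 114.4700 * 0.99900050 * 0.45504354 = 11.0296


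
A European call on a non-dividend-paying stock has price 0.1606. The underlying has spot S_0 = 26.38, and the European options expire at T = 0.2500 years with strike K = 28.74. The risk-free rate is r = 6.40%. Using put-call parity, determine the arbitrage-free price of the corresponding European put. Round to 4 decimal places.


Put-call parity: C - P = S_0 * exp(-qT) - K * exp(-rT).
S_0 * exp(-qT) = 26.3800 * 1.00000000 = 26.38000000
K * exp(-rT) = 28.7400 * 0.98412732 = 28.28381918
P = C - S*exp(-qT) + K*exp(-rT)
P = 0.1606 - 26.38000000 + 28.28381918 = 2.0644

Answer: Put price = 2.0644


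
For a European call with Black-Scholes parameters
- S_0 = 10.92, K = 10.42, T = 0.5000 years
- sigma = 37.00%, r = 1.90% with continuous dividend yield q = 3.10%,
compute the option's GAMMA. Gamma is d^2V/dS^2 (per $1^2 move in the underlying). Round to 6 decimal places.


Answer: Gamma = 0.131941

Derivation:
d1 = 0.2870239457; d2 = 0.0253944366
phi(d1) = 0.3828431492; exp(-qT) = 0.9846195068; exp(-rT) = 0.9905449824
Gamma = exp(-qT) * phi(d1) / (S * sigma * sqrt(T)) = 0.9846195068 * 0.3828431492 / (10.9200 * 0.3700 * 0.7071067812) = 0.131941


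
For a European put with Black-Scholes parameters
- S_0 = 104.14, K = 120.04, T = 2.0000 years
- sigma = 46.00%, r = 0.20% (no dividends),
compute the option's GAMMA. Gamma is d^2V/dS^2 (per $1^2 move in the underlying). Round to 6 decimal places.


Answer: Gamma = 0.005851

Derivation:
d1 = 0.1130004707; d2 = -0.5375377680
phi(d1) = 0.3964033259; exp(-qT) = 1.0000000000; exp(-rT) = 0.9960079893
Gamma = exp(-qT) * phi(d1) / (S * sigma * sqrt(T)) = 1.0000000000 * 0.3964033259 / (104.1400 * 0.4600 * 1.4142135624) = 0.005851


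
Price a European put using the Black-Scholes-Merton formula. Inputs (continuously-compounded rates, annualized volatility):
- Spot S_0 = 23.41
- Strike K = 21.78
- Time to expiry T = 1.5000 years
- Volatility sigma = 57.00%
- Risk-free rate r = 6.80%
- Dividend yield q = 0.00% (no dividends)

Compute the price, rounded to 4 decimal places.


Answer: Price = 4.1823

Derivation:
d1 = (ln(S/K) + (r - q + 0.5*sigma^2) * T) / (sigma * sqrt(T)) = 0.59854380
d2 = d1 - sigma * sqrt(T) = -0.09956078
exp(-rT) = 0.90302955; exp(-qT) = 1.00000000
P = K * exp(-rT) * N(-d2) - S_0 * exp(-qT) * N(-d1)
N(-d1) = 0.27473857; N(-d2) = 0.53965348
P = 21.7800 * 0.90302955 * 0.53965348 - 23.4100 * 1.00000000 * 0.27473857 = 4.1823


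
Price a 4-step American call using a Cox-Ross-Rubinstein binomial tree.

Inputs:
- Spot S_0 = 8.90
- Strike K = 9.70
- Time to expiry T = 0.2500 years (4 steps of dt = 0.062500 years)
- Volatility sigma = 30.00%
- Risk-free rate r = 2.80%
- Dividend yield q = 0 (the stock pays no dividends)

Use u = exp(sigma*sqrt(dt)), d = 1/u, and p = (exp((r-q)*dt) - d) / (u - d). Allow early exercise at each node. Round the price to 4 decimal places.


Answer: Price = V(0,0) = 0.2901

Derivation:
dt = T/N = 0.062500
u = exp(sigma*sqrt(dt)) = 1.077884; d = 1/u = 0.927743
p = (exp((r-q)*dt) - d) / (u - d) = 0.492925
Discount per step: exp(-r*dt) = 0.998252
Stock lattice S(k, i) with i counting down-moves:
  k=0: S(0,0) = 8.9000
  k=1: S(1,0) = 9.5932; S(1,1) = 8.2569
  k=2: S(2,0) = 10.3403; S(2,1) = 8.9000; S(2,2) = 7.6603
  k=3: S(3,0) = 11.1457; S(3,1) = 9.5932; S(3,2) = 8.2569; S(3,3) = 7.1068
  k=4: S(4,0) = 12.0137; S(4,1) = 10.3403; S(4,2) = 8.9000; S(4,3) = 7.6603; S(4,4) = 6.5933
Terminal payoffs V(N, i) = max(S_T - K, 0):
  V(4,0) = 2.313743; V(4,1) = 0.640325; V(4,2) = 0.000000; V(4,3) = 0.000000; V(4,4) = 0.000000
Backward induction: V(k, i) = exp(-r*dt) * [p * V(k+1, i) + (1-p) * V(k+1, i+1)]; then take max(V_cont, immediate exercise) for American.
  V(3,0) = exp(-r*dt) * [p*2.313743 + (1-p)*0.640325] = 1.462632; exercise = 1.445672; V(3,0) = max -> 1.462632
  V(3,1) = exp(-r*dt) * [p*0.640325 + (1-p)*0.000000] = 0.315080; exercise = 0.000000; V(3,1) = max -> 0.315080
  V(3,2) = exp(-r*dt) * [p*0.000000 + (1-p)*0.000000] = 0.000000; exercise = 0.000000; V(3,2) = max -> 0.000000
  V(3,3) = exp(-r*dt) * [p*0.000000 + (1-p)*0.000000] = 0.000000; exercise = 0.000000; V(3,3) = max -> 0.000000
  V(2,0) = exp(-r*dt) * [p*1.462632 + (1-p)*0.315080] = 0.879197; exercise = 0.640325; V(2,0) = max -> 0.879197
  V(2,1) = exp(-r*dt) * [p*0.315080 + (1-p)*0.000000] = 0.155039; exercise = 0.000000; V(2,1) = max -> 0.155039
  V(2,2) = exp(-r*dt) * [p*0.000000 + (1-p)*0.000000] = 0.000000; exercise = 0.000000; V(2,2) = max -> 0.000000
  V(1,0) = exp(-r*dt) * [p*0.879197 + (1-p)*0.155039] = 0.511099; exercise = 0.000000; V(1,0) = max -> 0.511099
  V(1,1) = exp(-r*dt) * [p*0.155039 + (1-p)*0.000000] = 0.076289; exercise = 0.000000; V(1,1) = max -> 0.076289
  V(0,0) = exp(-r*dt) * [p*0.511099 + (1-p)*0.076289] = 0.290110; exercise = 0.000000; V(0,0) = max -> 0.290110


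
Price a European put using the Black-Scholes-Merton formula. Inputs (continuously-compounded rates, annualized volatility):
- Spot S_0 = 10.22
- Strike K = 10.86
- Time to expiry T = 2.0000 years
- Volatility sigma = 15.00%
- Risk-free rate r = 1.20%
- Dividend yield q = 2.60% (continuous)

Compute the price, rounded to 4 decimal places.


Answer: Price = 1.3813

Derivation:
d1 = (ln(S/K) + (r - q + 0.5*sigma^2) * T) / (sigma * sqrt(T)) = -0.31225708
d2 = d1 - sigma * sqrt(T) = -0.52438911
exp(-rT) = 0.97628571; exp(-qT) = 0.94932887
P = K * exp(-rT) * N(-d2) - S_0 * exp(-qT) * N(-d1)
N(-d1) = 0.62257742; N(-d2) = 0.69999604
P = 10.8600 * 0.97628571 * 0.69999604 - 10.2200 * 0.94932887 * 0.62257742 = 1.3813


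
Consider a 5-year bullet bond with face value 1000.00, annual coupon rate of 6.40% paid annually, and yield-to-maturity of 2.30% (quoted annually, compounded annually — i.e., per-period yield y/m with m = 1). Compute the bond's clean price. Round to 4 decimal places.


Coupon per period c = face * coupon_rate / m = 64.000000
Periods per year m = 1; per-period yield y/m = 0.023000
Number of cashflows N = 5
Cashflows (t years, CF_t, discount factor 1/(1+y/m)^(m*t), PV):
  t = 1.0000: CF_t = 64.000000, DF = 0.977517, PV = 62.561095
  t = 2.0000: CF_t = 64.000000, DF = 0.955540, PV = 61.154540
  t = 3.0000: CF_t = 64.000000, DF = 0.934056, PV = 59.779609
  t = 4.0000: CF_t = 64.000000, DF = 0.913056, PV = 58.435591
  t = 5.0000: CF_t = 1064.000000, DF = 0.892528, PV = 949.649753
Price P = sum_t PV_t = 1191.580588

Answer: Price = 1191.5806


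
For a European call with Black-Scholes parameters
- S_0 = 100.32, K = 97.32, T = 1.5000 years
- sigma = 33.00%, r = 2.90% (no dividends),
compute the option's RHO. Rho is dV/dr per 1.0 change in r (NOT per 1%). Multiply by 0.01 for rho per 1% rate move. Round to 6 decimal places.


Answer: Rho = 68.804992

Derivation:
d1 = 0.3848310670; d2 = -0.0193347406
phi(d1) = 0.3704688148; exp(-qT) = 1.0000000000; exp(-rT) = 0.9574325541
N(d2) = 0.4922870351
Rho = K*T*exp(-rT)*N(d2) = 97.3200 * 1.5000 * 0.9574325541 * 0.4922870351 = 68.804992


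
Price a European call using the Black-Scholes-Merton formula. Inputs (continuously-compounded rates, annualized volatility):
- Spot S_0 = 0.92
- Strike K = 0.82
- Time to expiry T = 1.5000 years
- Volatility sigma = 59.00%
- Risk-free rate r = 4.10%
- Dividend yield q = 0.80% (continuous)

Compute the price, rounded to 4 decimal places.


Answer: Price = 0.3118

Derivation:
d1 = (ln(S/K) + (r - q + 0.5*sigma^2) * T) / (sigma * sqrt(T)) = 0.58904600
d2 = d1 - sigma * sqrt(T) = -0.13355347
exp(-rT) = 0.94035295; exp(-qT) = 0.98807171
C = S_0 * exp(-qT) * N(d1) - K * exp(-rT) * N(d2)
N(d1) = 0.72208479; N(d2) = 0.44687784
C = 0.9200 * 0.98807171 * 0.72208479 - 0.8200 * 0.94035295 * 0.44687784 = 0.3118


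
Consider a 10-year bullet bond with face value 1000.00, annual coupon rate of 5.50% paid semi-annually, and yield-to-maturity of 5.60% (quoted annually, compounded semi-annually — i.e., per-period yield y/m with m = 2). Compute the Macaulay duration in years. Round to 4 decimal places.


Answer: Macaulay duration = 7.8132 years

Derivation:
Coupon per period c = face * coupon_rate / m = 27.500000
Periods per year m = 2; per-period yield y/m = 0.028000
Number of cashflows N = 20
Cashflows (t years, CF_t, discount factor 1/(1+y/m)^(m*t), PV):
  t = 0.5000: CF_t = 27.500000, DF = 0.972763, PV = 26.750973
  t = 1.0000: CF_t = 27.500000, DF = 0.946267, PV = 26.022347
  t = 1.5000: CF_t = 27.500000, DF = 0.920493, PV = 25.313567
  t = 2.0000: CF_t = 27.500000, DF = 0.895422, PV = 24.624093
  t = 2.5000: CF_t = 27.500000, DF = 0.871033, PV = 23.953397
  t = 3.0000: CF_t = 27.500000, DF = 0.847308, PV = 23.300970
  t = 3.5000: CF_t = 27.500000, DF = 0.824230, PV = 22.666313
  t = 4.0000: CF_t = 27.500000, DF = 0.801780, PV = 22.048943
  t = 4.5000: CF_t = 27.500000, DF = 0.779941, PV = 21.448388
  t = 5.0000: CF_t = 27.500000, DF = 0.758698, PV = 20.864191
  t = 5.5000: CF_t = 27.500000, DF = 0.738033, PV = 20.295906
  t = 6.0000: CF_t = 27.500000, DF = 0.717931, PV = 19.743099
  t = 6.5000: CF_t = 27.500000, DF = 0.698376, PV = 19.205349
  t = 7.0000: CF_t = 27.500000, DF = 0.679354, PV = 18.682246
  t = 7.5000: CF_t = 27.500000, DF = 0.660851, PV = 18.173391
  t = 8.0000: CF_t = 27.500000, DF = 0.642851, PV = 17.678396
  t = 8.5000: CF_t = 27.500000, DF = 0.625341, PV = 17.196883
  t = 9.0000: CF_t = 27.500000, DF = 0.608309, PV = 16.728486
  t = 9.5000: CF_t = 27.500000, DF = 0.591740, PV = 16.272846
  t = 10.0000: CF_t = 1027.500000, DF = 0.575622, PV = 591.452044
Price P = sum_t PV_t = 992.421829
Macaulay numerator sum_t t * PV_t:
  t * PV_t at t = 0.5000: 13.375486
  t * PV_t at t = 1.0000: 26.022347
  t * PV_t at t = 1.5000: 37.970351
  t * PV_t at t = 2.0000: 49.248185
  t * PV_t at t = 2.5000: 59.883494
  t * PV_t at t = 3.0000: 69.902911
  t * PV_t at t = 3.5000: 79.332097
  t * PV_t at t = 4.0000: 88.195772
  t * PV_t at t = 4.5000: 96.517747
  t * PV_t at t = 5.0000: 104.320954
  t * PV_t at t = 5.5000: 111.627480
  t * PV_t at t = 6.0000: 118.458593
  t * PV_t at t = 6.5000: 124.834768
  t * PV_t at t = 7.0000: 130.775723
  t * PV_t at t = 7.5000: 136.300434
  t * PV_t at t = 8.0000: 141.427168
  t * PV_t at t = 8.5000: 146.173508
  t * PV_t at t = 9.0000: 150.556371
  t * PV_t at t = 9.5000: 154.592037
  t * PV_t at t = 10.0000: 5914.520445
Macaulay duration D = (sum_t t * PV_t) / P = 7754.035873 / 992.421829 = 7.813246


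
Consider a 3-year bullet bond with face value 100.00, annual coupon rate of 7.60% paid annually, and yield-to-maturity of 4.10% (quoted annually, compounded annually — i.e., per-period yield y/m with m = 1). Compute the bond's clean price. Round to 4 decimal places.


Answer: Price = 109.6944

Derivation:
Coupon per period c = face * coupon_rate / m = 7.600000
Periods per year m = 1; per-period yield y/m = 0.041000
Number of cashflows N = 3
Cashflows (t years, CF_t, discount factor 1/(1+y/m)^(m*t), PV):
  t = 1.0000: CF_t = 7.600000, DF = 0.960615, PV = 7.300672
  t = 2.0000: CF_t = 7.600000, DF = 0.922781, PV = 7.013134
  t = 3.0000: CF_t = 107.600000, DF = 0.886437, PV = 95.380607
Price P = sum_t PV_t = 109.694414


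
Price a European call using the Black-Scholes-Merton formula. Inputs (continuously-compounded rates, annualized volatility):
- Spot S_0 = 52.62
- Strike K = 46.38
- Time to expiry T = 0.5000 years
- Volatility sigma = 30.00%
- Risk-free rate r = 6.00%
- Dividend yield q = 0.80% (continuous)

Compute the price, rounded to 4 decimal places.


d1 = (ln(S/K) + (r - q + 0.5*sigma^2) * T) / (sigma * sqrt(T)) = 0.82367543
d2 = d1 - sigma * sqrt(T) = 0.61154339
exp(-rT) = 0.97044553; exp(-qT) = 0.99600799
C = S_0 * exp(-qT) * N(d1) - K * exp(-rT) * N(d2)
N(d1) = 0.79493800; N(d2) = 0.72958005
C = 52.6200 * 0.99600799 * 0.79493800 - 46.3800 * 0.97044553 * 0.72958005 = 8.8248

Answer: Price = 8.8248


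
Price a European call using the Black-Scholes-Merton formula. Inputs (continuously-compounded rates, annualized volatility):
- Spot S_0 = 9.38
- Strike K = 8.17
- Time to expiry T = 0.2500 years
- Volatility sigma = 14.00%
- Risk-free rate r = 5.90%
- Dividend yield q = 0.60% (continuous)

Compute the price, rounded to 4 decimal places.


d1 = (ln(S/K) + (r - q + 0.5*sigma^2) * T) / (sigma * sqrt(T)) = 2.19729792
d2 = d1 - sigma * sqrt(T) = 2.12729792
exp(-rT) = 0.98535825; exp(-qT) = 0.99850112
C = S_0 * exp(-qT) * N(d1) - K * exp(-rT) * N(d2)
N(d1) = 0.98600041; N(d2) = 0.98330233
C = 9.3800 * 0.99850112 * 0.98600041 - 8.1700 * 0.98535825 * 0.98330233 = 1.3189

Answer: Price = 1.3189


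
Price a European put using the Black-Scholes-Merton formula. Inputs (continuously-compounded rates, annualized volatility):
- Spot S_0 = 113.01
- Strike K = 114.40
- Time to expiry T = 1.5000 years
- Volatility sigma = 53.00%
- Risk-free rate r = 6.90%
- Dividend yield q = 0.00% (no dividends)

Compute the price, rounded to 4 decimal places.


d1 = (ln(S/K) + (r - q + 0.5*sigma^2) * T) / (sigma * sqrt(T)) = 0.46517232
d2 = d1 - sigma * sqrt(T) = -0.18394246
exp(-rT) = 0.90167602; exp(-qT) = 1.00000000
P = K * exp(-rT) * N(-d2) - S_0 * exp(-qT) * N(-d1)
N(-d1) = 0.32090403; N(-d2) = 0.57297070
P = 114.4000 * 0.90167602 * 0.57297070 - 113.0100 * 1.00000000 * 0.32090403 = 22.8376

Answer: Price = 22.8376


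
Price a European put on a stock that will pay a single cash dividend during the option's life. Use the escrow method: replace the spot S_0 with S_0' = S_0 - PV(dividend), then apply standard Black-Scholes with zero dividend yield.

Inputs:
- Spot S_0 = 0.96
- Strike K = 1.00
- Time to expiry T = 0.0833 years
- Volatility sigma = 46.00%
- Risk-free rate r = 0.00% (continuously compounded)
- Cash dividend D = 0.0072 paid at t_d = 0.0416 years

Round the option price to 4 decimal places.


Answer: Price = 0.0787

Derivation:
PV(D) = D * exp(-r * t_d) = 0.0072 * 1.00000000 = 0.00720000
S_0' = S_0 - PV(D) = 0.9600 - 0.00720000 = 0.95280000
d1 = (ln(S_0'/K) + (r + sigma^2/2)*T) / (sigma*sqrt(T)) = -0.29780001
d2 = d1 - sigma*sqrt(T) = -0.43056401
exp(-rT) = 1.00000000
N(-d1) = 0.61707210; N(-d2) = 0.66660729
P = K * exp(-rT) * N(-d2) - S_0' * N(-d1) = 1.0000 * 1.00000000 * 0.66660729 - 0.95280000 * 0.61707210 = 0.0787


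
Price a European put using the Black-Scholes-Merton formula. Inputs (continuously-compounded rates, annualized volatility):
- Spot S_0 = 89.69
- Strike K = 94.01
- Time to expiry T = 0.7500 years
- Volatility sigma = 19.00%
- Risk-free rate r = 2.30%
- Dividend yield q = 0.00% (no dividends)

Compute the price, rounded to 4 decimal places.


Answer: Price = 7.4234

Derivation:
d1 = (ln(S/K) + (r - q + 0.5*sigma^2) * T) / (sigma * sqrt(T)) = -0.09878390
d2 = d1 - sigma * sqrt(T) = -0.26332873
exp(-rT) = 0.98289793; exp(-qT) = 1.00000000
P = K * exp(-rT) * N(-d2) - S_0 * exp(-qT) * N(-d1)
N(-d1) = 0.53934507; N(-d2) = 0.60385139
P = 94.0100 * 0.98289793 * 0.60385139 - 89.6900 * 1.00000000 * 0.53934507 = 7.4234


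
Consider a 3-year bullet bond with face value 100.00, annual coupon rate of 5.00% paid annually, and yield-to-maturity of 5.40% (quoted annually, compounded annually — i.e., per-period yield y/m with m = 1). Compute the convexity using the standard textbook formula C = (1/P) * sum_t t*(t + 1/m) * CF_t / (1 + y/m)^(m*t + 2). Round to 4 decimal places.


Coupon per period c = face * coupon_rate / m = 5.000000
Periods per year m = 1; per-period yield y/m = 0.054000
Number of cashflows N = 3
Cashflows (t years, CF_t, discount factor 1/(1+y/m)^(m*t), PV):
  t = 1.0000: CF_t = 5.000000, DF = 0.948767, PV = 4.743833
  t = 2.0000: CF_t = 5.000000, DF = 0.900158, PV = 4.500790
  t = 3.0000: CF_t = 105.000000, DF = 0.854040, PV = 89.674191
Price P = sum_t PV_t = 98.918814
Convexity numerator sum_t t*(t + 1/m) * CF_t / (1+y/m)^(m*t + 2):
  t = 1.0000: term = 8.540399
  t = 2.0000: term = 24.308536
  t = 3.0000: term = 968.651356
Convexity = (1/P) * sum = 1001.500291 / 98.918814 = 10.124467

Answer: Convexity = 10.1245


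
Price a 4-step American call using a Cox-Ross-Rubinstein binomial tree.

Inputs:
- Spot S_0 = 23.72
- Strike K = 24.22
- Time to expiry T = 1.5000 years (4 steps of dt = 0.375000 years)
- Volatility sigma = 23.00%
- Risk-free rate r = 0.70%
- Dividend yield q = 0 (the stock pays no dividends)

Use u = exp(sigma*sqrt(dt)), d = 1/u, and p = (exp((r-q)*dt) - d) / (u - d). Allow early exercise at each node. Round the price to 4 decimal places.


Answer: Price = V(0,0) = 2.4740

Derivation:
dt = T/N = 0.375000
u = exp(sigma*sqrt(dt)) = 1.151247; d = 1/u = 0.868623
p = (exp((r-q)*dt) - d) / (u - d) = 0.474147
Discount per step: exp(-r*dt) = 0.997378
Stock lattice S(k, i) with i counting down-moves:
  k=0: S(0,0) = 23.7200
  k=1: S(1,0) = 27.3076; S(1,1) = 20.6037
  k=2: S(2,0) = 31.4378; S(2,1) = 23.7200; S(2,2) = 17.8969
  k=3: S(3,0) = 36.1926; S(3,1) = 27.3076; S(3,2) = 20.6037; S(3,3) = 15.5457
  k=4: S(4,0) = 41.6667; S(4,1) = 31.4378; S(4,2) = 23.7200; S(4,3) = 17.8969; S(4,4) = 13.5033
Terminal payoffs V(N, i) = max(S_T - K, 0):
  V(4,0) = 17.446657; V(4,1) = 7.217766; V(4,2) = 0.000000; V(4,3) = 0.000000; V(4,4) = 0.000000
Backward induction: V(k, i) = exp(-r*dt) * [p * V(k+1, i) + (1-p) * V(k+1, i+1)]; then take max(V_cont, immediate exercise) for American.
  V(3,0) = exp(-r*dt) * [p*17.446657 + (1-p)*7.217766] = 12.036126; exercise = 11.972632; V(3,0) = max -> 12.036126
  V(3,1) = exp(-r*dt) * [p*7.217766 + (1-p)*0.000000] = 3.413309; exercise = 3.087578; V(3,1) = max -> 3.413309
  V(3,2) = exp(-r*dt) * [p*0.000000 + (1-p)*0.000000] = 0.000000; exercise = 0.000000; V(3,2) = max -> 0.000000
  V(3,3) = exp(-r*dt) * [p*0.000000 + (1-p)*0.000000] = 0.000000; exercise = 0.000000; V(3,3) = max -> 0.000000
  V(2,0) = exp(-r*dt) * [p*12.036126 + (1-p)*3.413309] = 7.482124; exercise = 7.217766; V(2,0) = max -> 7.482124
  V(2,1) = exp(-r*dt) * [p*3.413309 + (1-p)*0.000000] = 1.614167; exercise = 0.000000; V(2,1) = max -> 1.614167
  V(2,2) = exp(-r*dt) * [p*0.000000 + (1-p)*0.000000] = 0.000000; exercise = 0.000000; V(2,2) = max -> 0.000000
  V(1,0) = exp(-r*dt) * [p*7.482124 + (1-p)*1.614167] = 4.384915; exercise = 3.087578; V(1,0) = max -> 4.384915
  V(1,1) = exp(-r*dt) * [p*1.614167 + (1-p)*0.000000] = 0.763346; exercise = 0.000000; V(1,1) = max -> 0.763346
  V(0,0) = exp(-r*dt) * [p*4.384915 + (1-p)*0.763346] = 2.473999; exercise = 0.000000; V(0,0) = max -> 2.473999


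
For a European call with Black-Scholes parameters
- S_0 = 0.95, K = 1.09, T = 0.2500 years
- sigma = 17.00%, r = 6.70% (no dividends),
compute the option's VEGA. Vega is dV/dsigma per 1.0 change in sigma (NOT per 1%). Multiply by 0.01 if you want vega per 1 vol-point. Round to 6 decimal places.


Answer: Vega = 0.073353

Derivation:
d1 = -1.3777469486; d2 = -1.4627469486
phi(d1) = 0.1544272974; exp(-qT) = 1.0000000000; exp(-rT) = 0.9833895013
Vega = S * exp(-qT) * phi(d1) * sqrt(T) = 0.9500 * 1.0000000000 * 0.1544272974 * 0.5000000000 = 0.073353


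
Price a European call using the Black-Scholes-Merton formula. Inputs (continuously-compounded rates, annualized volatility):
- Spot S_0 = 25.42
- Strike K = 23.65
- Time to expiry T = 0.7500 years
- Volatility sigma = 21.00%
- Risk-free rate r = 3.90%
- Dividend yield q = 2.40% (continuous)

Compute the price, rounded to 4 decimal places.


Answer: Price = 2.9146

Derivation:
d1 = (ln(S/K) + (r - q + 0.5*sigma^2) * T) / (sigma * sqrt(T)) = 0.54964103
d2 = d1 - sigma * sqrt(T) = 0.36777570
exp(-rT) = 0.97117364; exp(-qT) = 0.98216103
C = S_0 * exp(-qT) * N(d1) - K * exp(-rT) * N(d2)
N(d1) = 0.70871720; N(d2) = 0.64347976
C = 25.4200 * 0.98216103 * 0.70871720 - 23.6500 * 0.97117364 * 0.64347976 = 2.9146


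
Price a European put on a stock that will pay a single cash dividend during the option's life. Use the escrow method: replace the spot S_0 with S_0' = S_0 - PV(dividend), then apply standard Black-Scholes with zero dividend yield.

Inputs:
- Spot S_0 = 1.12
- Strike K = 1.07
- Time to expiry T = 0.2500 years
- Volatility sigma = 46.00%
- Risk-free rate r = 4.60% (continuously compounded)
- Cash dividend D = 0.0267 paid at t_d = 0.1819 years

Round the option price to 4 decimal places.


PV(D) = D * exp(-r * t_d) = 0.0267 * 0.99166751 = 0.02647752
S_0' = S_0 - PV(D) = 1.1200 - 0.02647752 = 1.09352248
d1 = (ln(S_0'/K) + (r + sigma^2/2)*T) / (sigma*sqrt(T)) = 0.25954551
d2 = d1 - sigma*sqrt(T) = 0.02954551
exp(-rT) = 0.98856587
N(-d1) = 0.39760719; N(-d2) = 0.48821476
P = K * exp(-rT) * N(-d2) - S_0' * N(-d1) = 1.0700 * 0.98856587 * 0.48821476 - 1.09352248 * 0.39760719 = 0.0816

Answer: Price = 0.0816


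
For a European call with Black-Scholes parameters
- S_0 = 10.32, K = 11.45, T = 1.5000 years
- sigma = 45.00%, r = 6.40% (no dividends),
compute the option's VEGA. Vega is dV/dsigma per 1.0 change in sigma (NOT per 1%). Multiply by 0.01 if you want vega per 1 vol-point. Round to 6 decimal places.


d1 = 0.2612227129; d2 = -0.2899124792
phi(d1) = 0.3855604897; exp(-qT) = 1.0000000000; exp(-rT) = 0.9084640161
Vega = S * exp(-qT) * phi(d1) * sqrt(T) = 10.3200 * 1.0000000000 * 0.3855604897 * 1.2247448714 = 4.873241

Answer: Vega = 4.873241


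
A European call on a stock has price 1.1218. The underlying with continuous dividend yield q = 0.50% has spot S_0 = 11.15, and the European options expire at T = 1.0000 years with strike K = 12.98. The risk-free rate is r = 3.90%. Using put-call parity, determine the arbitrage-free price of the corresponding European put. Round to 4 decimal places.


Put-call parity: C - P = S_0 * exp(-qT) - K * exp(-rT).
S_0 * exp(-qT) = 11.1500 * 0.99501248 = 11.09438914
K * exp(-rT) = 12.9800 * 0.96175071 = 12.48352420
P = C - S*exp(-qT) + K*exp(-rT)
P = 1.1218 - 11.09438914 + 12.48352420 = 2.5109

Answer: Put price = 2.5109


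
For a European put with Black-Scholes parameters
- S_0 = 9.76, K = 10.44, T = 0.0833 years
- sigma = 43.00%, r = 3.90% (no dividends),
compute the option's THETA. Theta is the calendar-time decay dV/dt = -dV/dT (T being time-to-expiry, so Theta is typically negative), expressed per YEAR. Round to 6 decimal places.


d1 = -0.4544714491; d2 = -0.5785769284
phi(d1) = 0.3597986598; exp(-qT) = 1.0000000000; exp(-rT) = 0.9967565713
Theta = -S*exp(-qT)*phi(d1)*sigma/(2*sqrt(T)) + r*K*exp(-rT)*N(-d2) - q*S*exp(-qT)*N(-d1)
N(-d1) = 0.6752552315; N(-d2) = 0.7185626620; sqrt(T) = 0.2886173938
Term 1 = -9.7600 * 1.0000000000 * 0.3597986598 * 0.4300 / (2 * 0.2886173938) = -2.6159251796
Term 2 = 0.0390 * 10.4400 * 0.9967565713 * 0.7185626620 = 0.2916210436
Term 3 = 0 (no dividend yield, q = 0)
Theta = -2.6159251796 + (0.2916210436) + (0.0000000000) = -2.324304

Answer: Theta = -2.324304


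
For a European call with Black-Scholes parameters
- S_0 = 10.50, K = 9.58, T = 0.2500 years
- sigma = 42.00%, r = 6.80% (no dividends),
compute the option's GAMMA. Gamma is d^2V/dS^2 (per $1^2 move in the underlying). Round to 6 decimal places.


Answer: Gamma = 0.149048

Derivation:
d1 = 0.6226079294; d2 = 0.4126079294
phi(d1) = 0.3286510103; exp(-qT) = 1.0000000000; exp(-rT) = 0.9831436846
Gamma = exp(-qT) * phi(d1) / (S * sigma * sqrt(T)) = 1.0000000000 * 0.3286510103 / (10.5000 * 0.4200 * 0.5000000000) = 0.149048


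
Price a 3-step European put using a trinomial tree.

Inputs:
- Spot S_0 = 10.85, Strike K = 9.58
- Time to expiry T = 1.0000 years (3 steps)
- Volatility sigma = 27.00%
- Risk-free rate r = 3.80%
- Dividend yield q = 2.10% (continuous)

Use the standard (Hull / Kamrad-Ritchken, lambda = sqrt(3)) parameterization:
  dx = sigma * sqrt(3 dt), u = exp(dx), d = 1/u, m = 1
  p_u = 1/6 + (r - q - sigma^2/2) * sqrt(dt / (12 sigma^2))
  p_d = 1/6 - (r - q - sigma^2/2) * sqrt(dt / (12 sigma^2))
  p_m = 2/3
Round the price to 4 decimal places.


Answer: Price = V(0,0) = 0.5424

Derivation:
dt = T/N = 0.333333; dx = sigma*sqrt(3*dt) = 0.270000
u = exp(dx) = 1.309964; d = 1/u = 0.763379
p_u = 0.154660, p_m = 0.666667, p_d = 0.178673
Discount per step: exp(-r*dt) = 0.987413
Stock lattice S(k, j) with j the centered position index:
  k=0: S(0,+0) = 10.8500
  k=1: S(1,-1) = 8.2827; S(1,+0) = 10.8500; S(1,+1) = 14.2131
  k=2: S(2,-2) = 6.3228; S(2,-1) = 8.2827; S(2,+0) = 10.8500; S(2,+1) = 14.2131; S(2,+2) = 18.6187
  k=3: S(3,-3) = 4.8267; S(3,-2) = 6.3228; S(3,-1) = 8.2827; S(3,+0) = 10.8500; S(3,+1) = 14.2131; S(3,+2) = 18.6187; S(3,+3) = 24.3898
Terminal payoffs V(N, j) = max(K - S_T, 0):
  V(3,-3) = 4.753290; V(3,-2) = 3.257181; V(3,-1) = 1.297332; V(3,+0) = 0.000000; V(3,+1) = 0.000000; V(3,+2) = 0.000000; V(3,+3) = 0.000000
Backward induction: V(k, j) = exp(-r*dt) * [p_u * V(k+1, j+1) + p_m * V(k+1, j) + p_d * V(k+1, j-1)]
  V(2,-2) = exp(-r*dt) * [p_u*1.297332 + p_m*3.257181 + p_d*4.753290] = 3.180837
  V(2,-1) = exp(-r*dt) * [p_u*0.000000 + p_m*1.297332 + p_d*3.257181] = 1.428647
  V(2,+0) = exp(-r*dt) * [p_u*0.000000 + p_m*0.000000 + p_d*1.297332] = 0.228880
  V(2,+1) = exp(-r*dt) * [p_u*0.000000 + p_m*0.000000 + p_d*0.000000] = 0.000000
  V(2,+2) = exp(-r*dt) * [p_u*0.000000 + p_m*0.000000 + p_d*0.000000] = 0.000000
  V(1,-1) = exp(-r*dt) * [p_u*0.228880 + p_m*1.428647 + p_d*3.180837] = 1.536572
  V(1,+0) = exp(-r*dt) * [p_u*0.000000 + p_m*0.228880 + p_d*1.428647] = 0.402714
  V(1,+1) = exp(-r*dt) * [p_u*0.000000 + p_m*0.000000 + p_d*0.228880] = 0.040380
  V(0,+0) = exp(-r*dt) * [p_u*0.040380 + p_m*0.402714 + p_d*1.536572] = 0.542351


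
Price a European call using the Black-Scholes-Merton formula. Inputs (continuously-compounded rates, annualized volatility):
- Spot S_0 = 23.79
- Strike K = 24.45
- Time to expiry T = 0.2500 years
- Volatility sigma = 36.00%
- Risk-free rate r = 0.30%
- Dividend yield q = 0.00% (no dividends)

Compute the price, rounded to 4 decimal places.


d1 = (ln(S/K) + (r - q + 0.5*sigma^2) * T) / (sigma * sqrt(T)) = -0.05786051
d2 = d1 - sigma * sqrt(T) = -0.23786051
exp(-rT) = 0.99925028; exp(-qT) = 1.00000000
C = S_0 * exp(-qT) * N(d1) - K * exp(-rT) * N(d2)
N(d1) = 0.47692987; N(d2) = 0.40599464
C = 23.7900 * 1.00000000 * 0.47692987 - 24.4500 * 0.99925028 * 0.40599464 = 1.4270

Answer: Price = 1.4270


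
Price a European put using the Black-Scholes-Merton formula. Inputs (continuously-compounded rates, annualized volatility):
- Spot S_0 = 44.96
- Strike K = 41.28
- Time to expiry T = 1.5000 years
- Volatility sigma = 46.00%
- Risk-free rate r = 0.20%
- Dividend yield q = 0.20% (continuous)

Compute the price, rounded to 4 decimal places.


Answer: Price = 7.8081

Derivation:
d1 = (ln(S/K) + (r - q + 0.5*sigma^2) * T) / (sigma * sqrt(T)) = 0.43326696
d2 = d1 - sigma * sqrt(T) = -0.13011568
exp(-rT) = 0.99700450; exp(-qT) = 0.99700450
P = K * exp(-rT) * N(-d2) - S_0 * exp(-qT) * N(-d1)
N(-d1) = 0.33241042; N(-d2) = 0.55176255
P = 41.2800 * 0.99700450 * 0.55176255 - 44.9600 * 0.99700450 * 0.33241042 = 7.8081


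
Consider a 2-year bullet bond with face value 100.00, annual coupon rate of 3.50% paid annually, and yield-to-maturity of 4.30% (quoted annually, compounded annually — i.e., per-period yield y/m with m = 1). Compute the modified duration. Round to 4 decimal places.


Coupon per period c = face * coupon_rate / m = 3.500000
Periods per year m = 1; per-period yield y/m = 0.043000
Number of cashflows N = 2
Cashflows (t years, CF_t, discount factor 1/(1+y/m)^(m*t), PV):
  t = 1.0000: CF_t = 3.500000, DF = 0.958773, PV = 3.355705
  t = 2.0000: CF_t = 103.500000, DF = 0.919245, PV = 95.141881
Price P = sum_t PV_t = 98.497586
First compute Macaulay numerator sum_t t * PV_t:
  t * PV_t at t = 1.0000: 3.355705
  t * PV_t at t = 2.0000: 190.283762
Macaulay duration D = 193.639467 / 98.497586 = 1.965931
Modified duration = D / (1 + y/m) = 1.965931 / (1 + 0.043000) = 1.884881

Answer: Modified duration = 1.8849


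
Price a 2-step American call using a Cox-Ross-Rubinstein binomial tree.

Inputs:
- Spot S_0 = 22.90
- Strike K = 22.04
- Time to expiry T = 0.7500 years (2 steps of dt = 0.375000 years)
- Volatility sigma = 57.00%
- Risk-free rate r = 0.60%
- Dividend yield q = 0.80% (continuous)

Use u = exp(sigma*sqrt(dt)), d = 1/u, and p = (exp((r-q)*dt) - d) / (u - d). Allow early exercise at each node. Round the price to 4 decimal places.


Answer: Price = V(0,0) = 4.4991

Derivation:
dt = T/N = 0.375000
u = exp(sigma*sqrt(dt)) = 1.417723; d = 1/u = 0.705356
p = (exp((r-q)*dt) - d) / (u - d) = 0.412560
Discount per step: exp(-r*dt) = 0.997753
Stock lattice S(k, i) with i counting down-moves:
  k=0: S(0,0) = 22.9000
  k=1: S(1,0) = 32.4659; S(1,1) = 16.1527
  k=2: S(2,0) = 46.0276; S(2,1) = 22.9000; S(2,2) = 11.3934
Terminal payoffs V(N, i) = max(S_T - K, 0):
  V(2,0) = 23.987612; V(2,1) = 0.860000; V(2,2) = 0.000000
Backward induction: V(k, i) = exp(-r*dt) * [p * V(k+1, i) + (1-p) * V(k+1, i+1)]; then take max(V_cont, immediate exercise) for American.
  V(1,0) = exp(-r*dt) * [p*23.987612 + (1-p)*0.860000] = 10.378147; exercise = 10.425864; V(1,0) = max -> 10.425864
  V(1,1) = exp(-r*dt) * [p*0.860000 + (1-p)*0.000000] = 0.354004; exercise = 0.000000; V(1,1) = max -> 0.354004
  V(0,0) = exp(-r*dt) * [p*10.425864 + (1-p)*0.354004] = 4.499114; exercise = 0.860000; V(0,0) = max -> 4.499114


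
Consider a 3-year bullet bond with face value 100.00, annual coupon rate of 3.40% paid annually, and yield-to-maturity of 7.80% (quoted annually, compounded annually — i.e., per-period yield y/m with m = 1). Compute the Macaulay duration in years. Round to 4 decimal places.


Coupon per period c = face * coupon_rate / m = 3.400000
Periods per year m = 1; per-period yield y/m = 0.078000
Number of cashflows N = 3
Cashflows (t years, CF_t, discount factor 1/(1+y/m)^(m*t), PV):
  t = 1.0000: CF_t = 3.400000, DF = 0.927644, PV = 3.153989
  t = 2.0000: CF_t = 3.400000, DF = 0.860523, PV = 2.925778
  t = 3.0000: CF_t = 103.400000, DF = 0.798259, PV = 82.539960
Price P = sum_t PV_t = 88.619727
Macaulay numerator sum_t t * PV_t:
  t * PV_t at t = 1.0000: 3.153989
  t * PV_t at t = 2.0000: 5.851556
  t * PV_t at t = 3.0000: 247.619881
Macaulay duration D = (sum_t t * PV_t) / P = 256.625426 / 88.619727 = 2.895805

Answer: Macaulay duration = 2.8958 years


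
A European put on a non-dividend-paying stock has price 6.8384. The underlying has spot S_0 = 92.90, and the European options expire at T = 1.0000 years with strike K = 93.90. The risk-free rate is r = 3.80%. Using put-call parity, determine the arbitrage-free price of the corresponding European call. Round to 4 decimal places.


Answer: Call price = 9.3397

Derivation:
Put-call parity: C - P = S_0 * exp(-qT) - K * exp(-rT).
S_0 * exp(-qT) = 92.9000 * 1.00000000 = 92.90000000
K * exp(-rT) = 93.9000 * 0.96271294 = 90.39874515
C = P + S*exp(-qT) - K*exp(-rT)
C = 6.8384 + 92.90000000 - 90.39874515 = 9.3397


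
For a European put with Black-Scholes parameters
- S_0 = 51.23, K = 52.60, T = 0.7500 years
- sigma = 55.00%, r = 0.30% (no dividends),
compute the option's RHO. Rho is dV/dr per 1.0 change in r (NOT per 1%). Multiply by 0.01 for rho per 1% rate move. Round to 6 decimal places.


Answer: Rho = -24.154003

Derivation:
d1 = 0.1874744044; d2 = -0.2888395677
phi(d1) = 0.3919927794; exp(-qT) = 1.0000000000; exp(-rT) = 0.9977525294
N(-d2) = 0.6136479243
Rho = -K*T*exp(-rT)*N(-d2) = -52.6000 * 0.7500 * 0.9977525294 * 0.6136479243 = -24.154003


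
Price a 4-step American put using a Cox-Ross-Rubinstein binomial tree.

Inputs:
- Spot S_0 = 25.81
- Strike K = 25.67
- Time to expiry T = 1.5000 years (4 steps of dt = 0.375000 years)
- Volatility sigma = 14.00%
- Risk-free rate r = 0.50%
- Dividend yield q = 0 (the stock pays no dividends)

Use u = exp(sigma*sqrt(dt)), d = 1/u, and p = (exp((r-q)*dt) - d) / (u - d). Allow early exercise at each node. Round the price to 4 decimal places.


dt = T/N = 0.375000
u = exp(sigma*sqrt(dt)) = 1.089514; d = 1/u = 0.917840
p = (exp((r-q)*dt) - d) / (u - d) = 0.489512
Discount per step: exp(-r*dt) = 0.998127
Stock lattice S(k, i) with i counting down-moves:
  k=0: S(0,0) = 25.8100
  k=1: S(1,0) = 28.1204; S(1,1) = 23.6895
  k=2: S(2,0) = 30.6375; S(2,1) = 25.8100; S(2,2) = 21.7431
  k=3: S(3,0) = 33.3801; S(3,1) = 28.1204; S(3,2) = 23.6895; S(3,3) = 19.9567
  k=4: S(4,0) = 36.3680; S(4,1) = 30.6375; S(4,2) = 25.8100; S(4,3) = 21.7431; S(4,4) = 18.3171
Terminal payoffs V(N, i) = max(K - S_T, 0):
  V(4,0) = 0.000000; V(4,1) = 0.000000; V(4,2) = 0.000000; V(4,3) = 3.926872; V(4,4) = 7.352929
Backward induction: V(k, i) = exp(-r*dt) * [p * V(k+1, i) + (1-p) * V(k+1, i+1)]; then take max(V_cont, immediate exercise) for American.
  V(3,0) = exp(-r*dt) * [p*0.000000 + (1-p)*0.000000] = 0.000000; exercise = 0.000000; V(3,0) = max -> 0.000000
  V(3,1) = exp(-r*dt) * [p*0.000000 + (1-p)*0.000000] = 0.000000; exercise = 0.000000; V(3,1) = max -> 0.000000
  V(3,2) = exp(-r*dt) * [p*0.000000 + (1-p)*3.926872] = 2.000865; exercise = 1.980548; V(3,2) = max -> 2.000865
  V(3,3) = exp(-r*dt) * [p*3.926872 + (1-p)*7.352929] = 5.665201; exercise = 5.713287; V(3,3) = max -> 5.713287
  V(2,0) = exp(-r*dt) * [p*0.000000 + (1-p)*0.000000] = 0.000000; exercise = 0.000000; V(2,0) = max -> 0.000000
  V(2,1) = exp(-r*dt) * [p*0.000000 + (1-p)*2.000865] = 1.019504; exercise = 0.000000; V(2,1) = max -> 1.019504
  V(2,2) = exp(-r*dt) * [p*2.000865 + (1-p)*5.713287] = 3.888713; exercise = 3.926872; V(2,2) = max -> 3.926872
  V(1,0) = exp(-r*dt) * [p*0.000000 + (1-p)*1.019504] = 0.519470; exercise = 0.000000; V(1,0) = max -> 0.519470
  V(1,1) = exp(-r*dt) * [p*1.019504 + (1-p)*3.926872] = 2.498990; exercise = 1.980548; V(1,1) = max -> 2.498990
  V(0,0) = exp(-r*dt) * [p*0.519470 + (1-p)*2.498990] = 1.527125; exercise = 0.000000; V(0,0) = max -> 1.527125

Answer: Price = V(0,0) = 1.5271


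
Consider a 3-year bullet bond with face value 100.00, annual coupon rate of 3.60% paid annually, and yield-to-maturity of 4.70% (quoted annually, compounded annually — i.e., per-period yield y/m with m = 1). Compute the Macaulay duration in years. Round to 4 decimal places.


Answer: Macaulay duration = 2.8952 years

Derivation:
Coupon per period c = face * coupon_rate / m = 3.600000
Periods per year m = 1; per-period yield y/m = 0.047000
Number of cashflows N = 3
Cashflows (t years, CF_t, discount factor 1/(1+y/m)^(m*t), PV):
  t = 1.0000: CF_t = 3.600000, DF = 0.955110, PV = 3.438395
  t = 2.0000: CF_t = 3.600000, DF = 0.912235, PV = 3.284045
  t = 3.0000: CF_t = 103.600000, DF = 0.871284, PV = 90.265067
Price P = sum_t PV_t = 96.987508
Macaulay numerator sum_t t * PV_t:
  t * PV_t at t = 1.0000: 3.438395
  t * PV_t at t = 2.0000: 6.568091
  t * PV_t at t = 3.0000: 270.795202
Macaulay duration D = (sum_t t * PV_t) / P = 280.801688 / 96.987508 = 2.895236


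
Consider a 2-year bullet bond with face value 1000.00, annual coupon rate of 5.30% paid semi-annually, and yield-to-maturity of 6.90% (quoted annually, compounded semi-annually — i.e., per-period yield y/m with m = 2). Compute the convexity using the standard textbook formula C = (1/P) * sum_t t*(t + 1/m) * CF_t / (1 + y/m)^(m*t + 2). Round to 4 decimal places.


Answer: Convexity = 4.4316

Derivation:
Coupon per period c = face * coupon_rate / m = 26.500000
Periods per year m = 2; per-period yield y/m = 0.034500
Number of cashflows N = 4
Cashflows (t years, CF_t, discount factor 1/(1+y/m)^(m*t), PV):
  t = 0.5000: CF_t = 26.500000, DF = 0.966651, PV = 25.616240
  t = 1.0000: CF_t = 26.500000, DF = 0.934413, PV = 24.761952
  t = 1.5000: CF_t = 26.500000, DF = 0.903251, PV = 23.936155
  t = 2.0000: CF_t = 1026.500000, DF = 0.873128, PV = 896.266107
Price P = sum_t PV_t = 970.580454
Convexity numerator sum_t t*(t + 1/m) * CF_t / (1+y/m)^(m*t + 2):
  t = 0.5000: term = 11.968078
  t = 1.0000: term = 34.706846
  t = 1.5000: term = 67.098785
  t = 2.0000: term = 4187.414842
Convexity = (1/P) * sum = 4301.188550 / 970.580454 = 4.431563


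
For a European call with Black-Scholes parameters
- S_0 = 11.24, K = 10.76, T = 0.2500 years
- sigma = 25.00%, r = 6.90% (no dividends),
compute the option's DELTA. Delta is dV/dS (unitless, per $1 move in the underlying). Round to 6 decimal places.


d1 = 0.5496463179; d2 = 0.4246463179
phi(d1) = 0.3430105513; exp(-qT) = 1.0000000000; exp(-rT) = 0.9828979294
N(d1) = 0.7087190083
Delta = exp(-qT) * N(d1) = 1.0000000000 * 0.7087190083 = 0.708719

Answer: Delta = 0.708719


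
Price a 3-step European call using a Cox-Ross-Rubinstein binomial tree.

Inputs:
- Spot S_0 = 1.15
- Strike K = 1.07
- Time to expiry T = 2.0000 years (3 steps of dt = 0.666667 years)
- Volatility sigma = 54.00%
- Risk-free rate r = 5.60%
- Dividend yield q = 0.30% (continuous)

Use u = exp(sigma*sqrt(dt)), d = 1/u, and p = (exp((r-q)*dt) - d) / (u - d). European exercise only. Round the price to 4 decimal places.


dt = T/N = 0.666667
u = exp(sigma*sqrt(dt)) = 1.554118; d = 1/u = 0.643452
p = (exp((r-q)*dt) - d) / (u - d) = 0.431018
Discount per step: exp(-r*dt) = 0.963355
Stock lattice S(k, i) with i counting down-moves:
  k=0: S(0,0) = 1.1500
  k=1: S(1,0) = 1.7872; S(1,1) = 0.7400
  k=2: S(2,0) = 2.7776; S(2,1) = 1.1500; S(2,2) = 0.4761
  k=3: S(3,0) = 4.3167; S(3,1) = 1.7872; S(3,2) = 0.7400; S(3,3) = 0.3064
Terminal payoffs V(N, i) = max(S_T - K, 0):
  V(3,0) = 3.246679; V(3,1) = 0.717236; V(3,2) = 0.000000; V(3,3) = 0.000000
Backward induction: V(k, i) = exp(-r*dt) * [p * V(k+1, i) + (1-p) * V(k+1, i+1)].
  V(2,0) = exp(-r*dt) * [p*3.246679 + (1-p)*0.717236] = 1.741236
  V(2,1) = exp(-r*dt) * [p*0.717236 + (1-p)*0.000000] = 0.297813
  V(2,2) = exp(-r*dt) * [p*0.000000 + (1-p)*0.000000] = 0.000000
  V(1,0) = exp(-r*dt) * [p*1.741236 + (1-p)*0.297813] = 0.886242
  V(1,1) = exp(-r*dt) * [p*0.297813 + (1-p)*0.000000] = 0.123659
  V(0,0) = exp(-r*dt) * [p*0.886242 + (1-p)*0.123659] = 0.435769

Answer: Price = V(0,0) = 0.4358


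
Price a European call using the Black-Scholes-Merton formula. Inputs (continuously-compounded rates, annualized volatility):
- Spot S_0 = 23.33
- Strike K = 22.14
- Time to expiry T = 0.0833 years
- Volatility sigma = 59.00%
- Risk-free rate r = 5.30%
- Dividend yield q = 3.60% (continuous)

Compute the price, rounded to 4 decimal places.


d1 = (ln(S/K) + (r - q + 0.5*sigma^2) * T) / (sigma * sqrt(T)) = 0.40090977
d2 = d1 - sigma * sqrt(T) = 0.23062550
exp(-rT) = 0.99559483; exp(-qT) = 0.99700569
C = S_0 * exp(-qT) * N(d1) - K * exp(-rT) * N(d2)
N(d1) = 0.65575672; N(d2) = 0.59119712
C = 23.3300 * 0.99700569 * 0.65575672 - 22.1400 * 0.99559483 * 0.59119712 = 2.2216

Answer: Price = 2.2216


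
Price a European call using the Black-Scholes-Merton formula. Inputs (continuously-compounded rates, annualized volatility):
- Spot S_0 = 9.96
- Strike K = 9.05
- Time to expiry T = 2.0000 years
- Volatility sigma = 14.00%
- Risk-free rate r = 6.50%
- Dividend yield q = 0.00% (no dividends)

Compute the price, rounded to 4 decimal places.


d1 = (ln(S/K) + (r - q + 0.5*sigma^2) * T) / (sigma * sqrt(T)) = 1.23951937
d2 = d1 - sigma * sqrt(T) = 1.04152947
exp(-rT) = 0.87809543; exp(-qT) = 1.00000000
C = S_0 * exp(-qT) * N(d1) - K * exp(-rT) * N(d2)
N(d1) = 0.89242339; N(d2) = 0.85118506
C = 9.9600 * 1.00000000 * 0.89242339 - 9.0500 * 0.87809543 * 0.85118506 = 2.1244

Answer: Price = 2.1244


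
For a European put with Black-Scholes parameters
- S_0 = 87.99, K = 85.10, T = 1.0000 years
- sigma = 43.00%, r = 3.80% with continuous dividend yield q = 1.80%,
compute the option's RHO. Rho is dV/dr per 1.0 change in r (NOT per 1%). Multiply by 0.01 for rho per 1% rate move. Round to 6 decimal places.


Answer: Rho = -43.927825

Derivation:
d1 = 0.3391770606; d2 = -0.0908229394
phi(d1) = 0.3766424039; exp(-qT) = 0.9821610324; exp(-rT) = 0.9627129409
N(-d2) = 0.5361833588
Rho = -K*T*exp(-rT)*N(-d2) = -85.1000 * 1.0000 * 0.9627129409 * 0.5361833588 = -43.927825


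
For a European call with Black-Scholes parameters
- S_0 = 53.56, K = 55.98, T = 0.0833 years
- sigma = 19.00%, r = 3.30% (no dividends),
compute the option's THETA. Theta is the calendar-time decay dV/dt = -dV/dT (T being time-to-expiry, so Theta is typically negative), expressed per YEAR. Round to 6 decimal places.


d1 = -0.7283271560; d2 = -0.7831644608
phi(d1) = 0.3060004347; exp(-qT) = 1.0000000000; exp(-rT) = 0.9972548748
Theta = -S*exp(-qT)*phi(d1)*sigma/(2*sqrt(T)) - r*K*exp(-rT)*N(d2) + q*S*exp(-qT)*N(d1)
N(d1) = 0.2332066713; N(d2) = 0.2167652708; sqrt(T) = 0.2886173938
Term 1 = -53.5600 * 1.0000000000 * 0.3060004347 * 0.1900 / (2 * 0.2886173938) = -5.3946555034
Term 2 = -0.0330 * 55.9800 * 0.9972548748 * 0.2167652708 = -0.3993398997
Term 3 = 0 (no dividend yield, q = 0)
Theta = -5.3946555034 + (-0.3993398997) + (0.0000000000) = -5.793995

Answer: Theta = -5.793995
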